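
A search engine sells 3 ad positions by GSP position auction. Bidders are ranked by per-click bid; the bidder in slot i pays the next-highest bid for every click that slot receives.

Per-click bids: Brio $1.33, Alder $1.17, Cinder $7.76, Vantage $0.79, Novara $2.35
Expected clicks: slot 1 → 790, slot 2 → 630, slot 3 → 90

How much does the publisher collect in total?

Total revenue: $2799.70

Ranked by bid: $7.76 (Cinder) > $2.35 (Novara) > $1.33 (Brio) > $1.17 (Alder) > …
Slot 1: Cinder pays $2.35 × 790 = $1856.50
Slot 2: Novara pays $1.33 × 630 = $837.90
Slot 3: Brio pays $1.17 × 90 = $105.30
Total = $2799.70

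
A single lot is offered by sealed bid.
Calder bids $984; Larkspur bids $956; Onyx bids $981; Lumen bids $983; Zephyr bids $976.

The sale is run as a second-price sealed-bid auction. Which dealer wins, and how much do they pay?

Calder pays $983

Rule: the highest bidder wins and pays the second-highest bid.
Sorting bids: 984 (Calder) > 983 (Lumen) > 981 (Onyx) > 976 (Zephyr) > 956 (Larkspur)
Second-price: Calder pays Lumen's bid of $983.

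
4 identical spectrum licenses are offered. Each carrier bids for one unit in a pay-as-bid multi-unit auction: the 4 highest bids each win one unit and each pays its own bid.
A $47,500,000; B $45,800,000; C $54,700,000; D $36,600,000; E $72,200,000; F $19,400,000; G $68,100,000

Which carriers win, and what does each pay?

Bids ranked high→low: 72,200,000 (E), 68,100,000 (G), 54,700,000 (C), 47,500,000 (A), 45,800,000 (B), 36,600,000 (D), …
The 4 highest are E, G, C, A.
Each winner pays its own bid: E $72,200,000, G $68,100,000, C $54,700,000, A $47,500,000.

E $72,200,000, G $68,100,000, C $54,700,000, A $47,500,000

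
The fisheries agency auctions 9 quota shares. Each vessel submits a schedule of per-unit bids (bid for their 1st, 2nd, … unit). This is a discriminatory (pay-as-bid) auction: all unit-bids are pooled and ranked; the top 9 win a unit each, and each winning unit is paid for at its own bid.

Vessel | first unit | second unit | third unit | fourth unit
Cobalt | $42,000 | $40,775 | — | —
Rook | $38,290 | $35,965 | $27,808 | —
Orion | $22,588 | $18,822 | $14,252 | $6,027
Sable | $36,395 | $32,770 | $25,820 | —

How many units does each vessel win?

Merging the schedules and taking the best 9: 42,000 (Cobalt-1), 40,775 (Cobalt-2), 38,290 (Rook-1), 36,395 (Sable-1), 35,965 (Rook-2), 32,770 (Sable-2), 27,808 (Rook-3), 25,820 (Sable-3), 22,588 (Orion-1)
Next rejected bid: $18,822 (not a price — pay-as-bid).
Allocation: Cobalt 2, Orion 1, Rook 3, Sable 3.

Cobalt 2, Orion 1, Rook 3, Sable 3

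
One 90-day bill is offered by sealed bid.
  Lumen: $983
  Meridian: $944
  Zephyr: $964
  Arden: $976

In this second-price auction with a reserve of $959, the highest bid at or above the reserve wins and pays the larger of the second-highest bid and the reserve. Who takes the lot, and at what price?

Lumen pays $976

Bids ranked: 983 (Lumen) > 976 (Arden) > 964 (Zephyr) > 944 (Meridian)
Highest eligible bid: Lumen at $983.
max(second-highest $976, reserve $959) = $976; the reserve does not bind.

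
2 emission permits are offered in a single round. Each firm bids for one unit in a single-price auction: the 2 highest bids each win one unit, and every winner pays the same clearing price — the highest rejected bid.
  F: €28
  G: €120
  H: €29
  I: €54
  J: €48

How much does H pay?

Bids ranked high→low: 120 (G), 54 (I), 48 (J), 29 (H), …
The 2 highest are G, I.
Highest unsuccessful bid: €48 → clearing price.
H does not win → pays €0.

H pays €0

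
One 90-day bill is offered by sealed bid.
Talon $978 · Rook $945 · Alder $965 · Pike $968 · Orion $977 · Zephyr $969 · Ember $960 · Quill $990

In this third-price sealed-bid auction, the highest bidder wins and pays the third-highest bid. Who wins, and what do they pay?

Bids ranked: 990 (Quill) > 978 (Talon) > 977 (Orion) > 969 (Zephyr) > 968 (Pike) > 965 (Alder) > …
Quill wins; payment is bid #3 in the ranking = $977.

Quill pays $977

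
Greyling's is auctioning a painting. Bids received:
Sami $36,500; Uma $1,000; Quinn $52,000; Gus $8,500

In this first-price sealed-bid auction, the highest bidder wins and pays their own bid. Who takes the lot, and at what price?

Sorting bids: 52,000 (Quinn) > 36,500 (Sami) > 8,500 (Gus) > 1,000 (Uma)
First-price: Quinn pays what they bid, $52,000.

Quinn pays $52,000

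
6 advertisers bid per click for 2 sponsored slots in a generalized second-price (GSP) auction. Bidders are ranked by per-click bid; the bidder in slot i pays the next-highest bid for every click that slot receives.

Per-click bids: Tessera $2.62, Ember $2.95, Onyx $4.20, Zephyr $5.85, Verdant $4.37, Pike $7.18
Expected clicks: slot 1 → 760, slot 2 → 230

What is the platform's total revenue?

Total revenue: $5451.10

Ranked by bid: $7.18 (Pike) > $5.85 (Zephyr) > $4.37 (Verdant) > …
Slot 1: Pike pays $5.85 × 760 = $4446.00
Slot 2: Zephyr pays $4.37 × 230 = $1005.10
Total = $5451.10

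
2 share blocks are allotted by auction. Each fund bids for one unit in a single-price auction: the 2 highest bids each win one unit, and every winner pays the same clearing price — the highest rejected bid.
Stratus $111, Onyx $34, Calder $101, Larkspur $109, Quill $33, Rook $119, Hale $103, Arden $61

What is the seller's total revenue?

Ordering the bids: 119 (Rook), 111 (Stratus), 109 (Larkspur), 103 (Hale), …
Top 2: Rook, Stratus.
Highest unsuccessful bid: $109 → clearing price.
Total revenue = 2 × $109 = $218.

Total revenue: $218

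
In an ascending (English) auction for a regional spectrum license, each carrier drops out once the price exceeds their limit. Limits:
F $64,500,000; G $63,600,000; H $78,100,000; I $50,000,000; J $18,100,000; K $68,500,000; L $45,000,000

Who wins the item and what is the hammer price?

Sorting limits: 78,100,000 (H) > 68,500,000 (K) > 64,500,000 (F) > 63,600,000 (G) > 50,000,000 (I) > 45,000,000 (L) > …
Bidding ends when K exits at $68,500,000; H takes it.

H wins at $68,500,000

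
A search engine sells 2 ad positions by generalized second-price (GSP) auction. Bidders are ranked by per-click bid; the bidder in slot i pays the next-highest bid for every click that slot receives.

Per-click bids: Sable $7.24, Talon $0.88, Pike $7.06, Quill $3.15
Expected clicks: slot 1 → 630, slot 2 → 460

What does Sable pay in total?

Sable pays $4447.80

Sorting advertisers: $7.24 (Sable) > $7.06 (Pike) > $3.15 (Quill) > …
Sable holds slot 1 → pays next bid $7.06 × 630 clicks = $4447.80.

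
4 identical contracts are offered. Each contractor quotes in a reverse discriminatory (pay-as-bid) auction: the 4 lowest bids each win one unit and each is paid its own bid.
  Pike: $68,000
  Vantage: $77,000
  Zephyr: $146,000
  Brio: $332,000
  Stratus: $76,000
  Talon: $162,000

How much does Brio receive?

Bids ranked low→high: 68,000 (Pike), 76,000 (Stratus), 77,000 (Vantage), 146,000 (Zephyr), 162,000 (Talon), 332,000 (Brio)
The 4 lowest are Pike, Stratus, Vantage, Zephyr.
Brio does not win → $0.

Brio is paid $0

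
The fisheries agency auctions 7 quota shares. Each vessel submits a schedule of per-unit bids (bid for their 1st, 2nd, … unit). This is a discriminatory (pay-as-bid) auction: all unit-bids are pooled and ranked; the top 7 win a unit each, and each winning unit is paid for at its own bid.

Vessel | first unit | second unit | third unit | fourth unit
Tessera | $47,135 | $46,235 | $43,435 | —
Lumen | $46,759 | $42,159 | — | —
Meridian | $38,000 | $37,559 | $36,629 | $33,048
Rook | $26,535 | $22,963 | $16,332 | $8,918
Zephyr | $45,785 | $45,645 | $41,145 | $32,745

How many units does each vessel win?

Pooled unit-bids ranked (top 7): 47,135 (Tessera-1), 46,759 (Lumen-1), 46,235 (Tessera-2), 45,785 (Zephyr-1), 45,645 (Zephyr-2), 43,435 (Tessera-3), 42,159 (Lumen-2)
Next rejected bid: $41,145 (not a price — pay-as-bid).
Allocation: Lumen 2, Tessera 3, Zephyr 2.

Lumen 2, Tessera 3, Zephyr 2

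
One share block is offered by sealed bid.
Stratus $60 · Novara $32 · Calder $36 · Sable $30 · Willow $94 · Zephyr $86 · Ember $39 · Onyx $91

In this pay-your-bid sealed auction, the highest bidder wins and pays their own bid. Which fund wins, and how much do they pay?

Willow pays $94

Bids ranked: 94 (Willow) > 91 (Onyx) > 86 (Zephyr) > 60 (Stratus) > 39 (Ember) > 36 (Calder) > …
Willow is highest → pays own bid, $94.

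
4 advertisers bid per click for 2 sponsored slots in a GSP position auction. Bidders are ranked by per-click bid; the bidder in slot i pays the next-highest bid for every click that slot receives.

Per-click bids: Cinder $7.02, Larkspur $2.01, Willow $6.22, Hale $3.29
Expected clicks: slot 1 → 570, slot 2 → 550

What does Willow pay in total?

Sorting advertisers: $7.02 (Cinder) > $6.22 (Willow) > $3.29 (Hale) > …
Willow holds slot 2 → pays next bid $3.29 × 550 clicks = $1809.50.

Willow pays $1809.50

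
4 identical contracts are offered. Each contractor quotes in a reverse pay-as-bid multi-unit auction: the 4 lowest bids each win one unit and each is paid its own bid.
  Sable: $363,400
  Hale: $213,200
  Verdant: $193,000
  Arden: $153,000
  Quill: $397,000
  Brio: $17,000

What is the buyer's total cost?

Ordering the bids: 17,000 (Brio), 153,000 (Arden), 193,000 (Verdant), 213,200 (Hale), 363,400 (Sable), 397,000 (Quill)
The 4 lowest are Brio, Arden, Verdant, Hale.
Total cost = 17,000 + 153,000 + 193,000 + 213,200 = $576,200.

Total cost: $576,200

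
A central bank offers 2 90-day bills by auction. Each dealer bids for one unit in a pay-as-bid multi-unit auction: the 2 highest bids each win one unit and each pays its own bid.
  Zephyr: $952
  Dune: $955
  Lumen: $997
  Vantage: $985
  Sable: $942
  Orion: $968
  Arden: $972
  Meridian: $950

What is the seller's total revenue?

Total revenue: $1,982

Ordering the bids: 997 (Lumen), 985 (Vantage), 972 (Arden), 968 (Orion), …
The 2 highest are Lumen, Vantage.
Total revenue = 997 + 985 = $1,982.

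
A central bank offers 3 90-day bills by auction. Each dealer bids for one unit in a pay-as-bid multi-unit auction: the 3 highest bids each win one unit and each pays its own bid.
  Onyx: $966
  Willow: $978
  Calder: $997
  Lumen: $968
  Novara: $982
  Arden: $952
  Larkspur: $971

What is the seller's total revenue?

Total revenue: $2,957

Sorting: 997 (Calder), 982 (Novara), 978 (Willow), 971 (Larkspur), 968 (Lumen), …
Winners (3 units): Calder, Novara, Willow.
Total revenue = 997 + 982 + 978 = $2,957.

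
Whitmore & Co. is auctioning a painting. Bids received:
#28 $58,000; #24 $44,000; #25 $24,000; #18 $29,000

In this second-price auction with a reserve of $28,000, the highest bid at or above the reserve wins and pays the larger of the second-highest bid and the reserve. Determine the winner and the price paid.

#28 pays $44,000

Second-price auction with a reserve of $28,000: the highest bid at or above the reserve wins and pays the larger of the second-highest bid and the reserve.
Bids in order: 58,000 (#28) > 44,000 (#24) > 29,000 (#18) > 24,000 (#25)
#28 has the top bid at or above the reserve ($58,000).
Second-highest bid $44,000 exceeds the reserve $28,000 → payment $44,000.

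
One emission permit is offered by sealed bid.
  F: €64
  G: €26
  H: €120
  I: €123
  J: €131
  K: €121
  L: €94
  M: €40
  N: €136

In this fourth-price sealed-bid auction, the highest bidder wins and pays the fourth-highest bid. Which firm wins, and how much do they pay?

N pays €121

Bids ranked: 136 (N) > 131 (J) > 123 (I) > 121 (K) > 120 (H) > 94 (L) > …
N wins; payment is bid #4 in the ranking = €121.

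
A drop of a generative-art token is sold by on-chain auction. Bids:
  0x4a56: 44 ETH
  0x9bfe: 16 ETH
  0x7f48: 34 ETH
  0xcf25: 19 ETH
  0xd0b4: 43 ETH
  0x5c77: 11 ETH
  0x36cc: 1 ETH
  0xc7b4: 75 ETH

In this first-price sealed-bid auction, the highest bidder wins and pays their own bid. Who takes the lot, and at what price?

0xc7b4 pays 75 ETH

Sorting bids: 75 (0xc7b4) > 44 (0x4a56) > 43 (0xd0b4) > 34 (0x7f48) > 19 (0xcf25) > 16 (0x9bfe) > …
0xc7b4 has the highest bid and pays exactly that: 75 ETH.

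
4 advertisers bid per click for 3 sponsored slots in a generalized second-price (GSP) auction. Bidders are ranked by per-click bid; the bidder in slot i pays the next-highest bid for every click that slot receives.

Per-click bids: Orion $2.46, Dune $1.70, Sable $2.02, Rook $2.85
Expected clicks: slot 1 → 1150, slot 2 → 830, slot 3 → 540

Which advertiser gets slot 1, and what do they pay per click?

Rook; $2.46 per click

Ranked by bid: $2.85 (Rook) > $2.46 (Orion) > $2.02 (Sable) > $1.70 (Dune)
Slot 1 goes to the first-ranked bidder, Rook, who pays the next bid down: $2.46/click.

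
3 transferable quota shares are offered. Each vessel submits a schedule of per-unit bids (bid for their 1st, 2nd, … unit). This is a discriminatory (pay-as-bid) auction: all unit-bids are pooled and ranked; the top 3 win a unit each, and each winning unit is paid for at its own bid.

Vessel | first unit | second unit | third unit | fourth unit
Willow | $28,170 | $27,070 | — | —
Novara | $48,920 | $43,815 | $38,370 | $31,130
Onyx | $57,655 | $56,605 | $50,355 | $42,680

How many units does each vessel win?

All unit-bids, highest first — top 3: 57,655 (Onyx-1), 56,605 (Onyx-2), 50,355 (Onyx-3)
Next rejected bid: $48,920 (not a price — pay-as-bid).
Allocation: Onyx 3.

Onyx 3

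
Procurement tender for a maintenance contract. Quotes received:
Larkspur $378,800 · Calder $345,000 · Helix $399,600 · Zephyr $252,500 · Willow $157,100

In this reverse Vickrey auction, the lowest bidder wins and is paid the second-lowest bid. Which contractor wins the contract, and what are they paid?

Bids ranked: 157,100 (Willow) < 252,500 (Zephyr) < 345,000 (Calder) < 378,800 (Larkspur) < 399,600 (Helix)
Willow wins with the lowest bid; price is set by the runner-up at $252,500.

Willow is paid $252,500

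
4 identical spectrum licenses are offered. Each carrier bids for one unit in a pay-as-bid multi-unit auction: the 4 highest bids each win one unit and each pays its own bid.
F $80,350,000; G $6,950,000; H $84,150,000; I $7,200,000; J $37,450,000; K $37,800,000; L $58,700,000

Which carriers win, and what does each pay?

H $84,150,000, F $80,350,000, L $58,700,000, K $37,800,000

Sorting: 84,150,000 (H), 80,350,000 (F), 58,700,000 (L), 37,800,000 (K), 37,450,000 (J), 7,200,000 (I), …
The 4 highest are H, F, L, K.
Each winner pays its own bid: H $84,150,000, F $80,350,000, L $58,700,000, K $37,800,000.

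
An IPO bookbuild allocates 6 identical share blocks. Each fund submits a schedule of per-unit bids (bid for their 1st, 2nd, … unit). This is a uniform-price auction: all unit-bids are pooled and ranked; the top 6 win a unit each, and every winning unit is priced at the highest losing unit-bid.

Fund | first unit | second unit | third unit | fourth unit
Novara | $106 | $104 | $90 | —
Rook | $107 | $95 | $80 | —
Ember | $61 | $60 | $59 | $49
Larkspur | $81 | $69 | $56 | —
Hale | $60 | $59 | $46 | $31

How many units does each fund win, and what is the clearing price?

Larkspur 1, Novara 3, Rook 2; clearing price $80

Pooled unit-bids ranked (top 6): 107 (Rook-1), 106 (Novara-1), 104 (Novara-2), 95 (Rook-2), 90 (Novara-3), 81 (Larkspur-1)
Highest rejected unit-bid = $80.
Allocation: Larkspur 1, Novara 3, Rook 2.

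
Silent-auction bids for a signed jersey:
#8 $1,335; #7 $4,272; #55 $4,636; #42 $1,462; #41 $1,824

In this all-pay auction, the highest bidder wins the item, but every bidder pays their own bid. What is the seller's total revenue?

Total revenue: $13,529

Bids ranked: 4,636 (#55) > 4,272 (#7) > 1,824 (#41) > 1,462 (#42) > 1,335 (#8)
#55 wins with the top bid; all bids are sunk regardless.
Every bidder forfeits their bid regardless of winning.
Revenue = 1,335 + 4,272 + 4,636 + 1,462 + 1,824 = $13,529.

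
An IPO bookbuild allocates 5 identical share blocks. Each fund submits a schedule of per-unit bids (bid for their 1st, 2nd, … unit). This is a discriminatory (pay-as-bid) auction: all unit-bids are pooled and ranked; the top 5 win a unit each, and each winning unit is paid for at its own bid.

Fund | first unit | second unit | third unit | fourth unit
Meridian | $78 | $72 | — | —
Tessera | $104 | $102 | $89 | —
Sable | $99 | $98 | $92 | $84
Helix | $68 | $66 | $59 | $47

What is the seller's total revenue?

Pooled unit-bids ranked (top 5): 104 (Tessera-1), 102 (Tessera-2), 99 (Sable-1), 98 (Sable-2), 92 (Sable-3)
Next rejected bid: $89 (not a price — pay-as-bid).
Each winning unit pays its own bid.
Revenue = 104 + 102 + 99 + 98 + 92 = $495.

Total revenue: $495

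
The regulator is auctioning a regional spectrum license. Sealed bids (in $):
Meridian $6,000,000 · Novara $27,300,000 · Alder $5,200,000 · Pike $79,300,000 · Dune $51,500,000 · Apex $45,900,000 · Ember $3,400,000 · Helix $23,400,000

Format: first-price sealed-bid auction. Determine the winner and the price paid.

Rule: the highest bidder wins and pays their own bid.
Sorting bids: 79,300,000 (Pike) > 51,500,000 (Dune) > 45,900,000 (Apex) > 27,300,000 (Novara) > 23,400,000 (Helix) > 6,000,000 (Meridian) > …
First-price: Pike pays what they bid, $79,300,000.

Pike pays $79,300,000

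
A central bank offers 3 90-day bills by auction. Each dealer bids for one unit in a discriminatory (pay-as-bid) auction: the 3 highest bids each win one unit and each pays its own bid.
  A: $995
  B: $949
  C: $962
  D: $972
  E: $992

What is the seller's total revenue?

Sorting: 995 (A), 992 (E), 972 (D), 962 (C), 949 (B)
The 3 highest are A, E, D.
Total revenue = 995 + 992 + 972 = $2,959.

Total revenue: $2,959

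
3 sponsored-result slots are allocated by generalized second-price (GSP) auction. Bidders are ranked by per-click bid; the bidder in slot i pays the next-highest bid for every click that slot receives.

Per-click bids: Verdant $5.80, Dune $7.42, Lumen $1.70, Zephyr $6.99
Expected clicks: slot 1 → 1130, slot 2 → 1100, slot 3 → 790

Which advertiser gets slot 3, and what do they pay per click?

Verdant; $1.70 per click

Ranked by bid: $7.42 (Dune) > $6.99 (Zephyr) > $5.80 (Verdant) > $1.70 (Lumen)
Slot 3 goes to the third-ranked bidder, Verdant, who pays the next bid down: $1.70/click.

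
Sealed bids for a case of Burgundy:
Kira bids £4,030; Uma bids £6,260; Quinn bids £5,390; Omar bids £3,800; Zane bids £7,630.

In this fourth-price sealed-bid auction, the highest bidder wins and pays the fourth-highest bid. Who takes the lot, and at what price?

Zane pays £4,030

Fourth-price sealed-bid auction: the highest bidder wins and pays the fourth-highest bid.
Bids in order: 7,630 (Zane) > 6,260 (Uma) > 5,390 (Quinn) > 4,030 (Kira) > 3,800 (Omar)
Zane wins; payment is bid #4 in the ranking = £4,030.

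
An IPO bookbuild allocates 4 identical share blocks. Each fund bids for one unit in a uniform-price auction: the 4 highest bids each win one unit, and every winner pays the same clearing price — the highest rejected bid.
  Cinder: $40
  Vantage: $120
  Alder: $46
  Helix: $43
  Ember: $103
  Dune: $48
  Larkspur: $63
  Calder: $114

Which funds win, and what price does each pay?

Vantage, Calder, Ember, Larkspur; each pays $48

Sorting: 120 (Vantage), 114 (Calder), 103 (Ember), 63 (Larkspur), 48 (Dune), 46 (Alder), …
The 4 highest are Vantage, Calder, Ember, Larkspur.
Clearing price = highest rejected bid = $48.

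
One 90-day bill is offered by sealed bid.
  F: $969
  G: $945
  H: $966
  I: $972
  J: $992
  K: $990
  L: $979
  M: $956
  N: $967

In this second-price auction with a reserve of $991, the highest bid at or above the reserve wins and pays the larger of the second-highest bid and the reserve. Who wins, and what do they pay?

J pays $991

Sorting bids: 992 (J) > 990 (K) > 979 (L) > 972 (I) > 969 (F) > 967 (N) > …
J has the top bid at or above the reserve ($992).
max(second-highest $990, reserve $991) = $991.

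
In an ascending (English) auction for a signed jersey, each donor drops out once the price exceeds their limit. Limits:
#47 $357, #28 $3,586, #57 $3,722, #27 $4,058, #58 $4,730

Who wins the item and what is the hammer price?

#58 wins at $4,058

Limits ranked: 4,730 (#58) > 4,058 (#27) > 3,722 (#57) > 3,586 (#28) > 357 (#47)
Once the price passes $4,058, only #58 is left; the hammer falls at #27's limit of $4,058.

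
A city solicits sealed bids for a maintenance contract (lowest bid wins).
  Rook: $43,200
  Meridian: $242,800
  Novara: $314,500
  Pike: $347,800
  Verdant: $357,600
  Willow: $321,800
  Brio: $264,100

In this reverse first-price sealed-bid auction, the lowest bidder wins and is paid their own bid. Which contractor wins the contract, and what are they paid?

Rook is paid $43,200

Reverse first-price sealed-bid auction: the lowest bidder wins and is paid their own bid.
Bids ranked: 43,200 (Rook) < 242,800 (Meridian) < 264,100 (Brio) < 314,500 (Novara) < 321,800 (Willow) < 347,800 (Pike) < …
Rook is lowest → is paid own bid, $43,200.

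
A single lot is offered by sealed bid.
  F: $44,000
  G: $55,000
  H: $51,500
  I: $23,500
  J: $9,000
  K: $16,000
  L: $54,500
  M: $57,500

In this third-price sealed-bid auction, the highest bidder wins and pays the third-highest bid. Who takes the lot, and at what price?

M pays $54,500

Sorting bids: 57,500 (M) > 55,000 (G) > 54,500 (L) > 51,500 (H) > 44,000 (F) > 23,500 (I) > …
M wins; payment is bid #3 in the ranking = $54,500.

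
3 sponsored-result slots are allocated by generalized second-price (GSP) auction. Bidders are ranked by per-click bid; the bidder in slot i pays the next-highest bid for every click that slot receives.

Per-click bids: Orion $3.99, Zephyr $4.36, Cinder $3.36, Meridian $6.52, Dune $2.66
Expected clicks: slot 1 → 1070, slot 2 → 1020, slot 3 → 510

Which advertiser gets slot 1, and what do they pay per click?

Sorting advertisers: $6.52 (Meridian) > $4.36 (Zephyr) > $3.99 (Orion) > $3.36 (Cinder) > …
Slot 1 goes to the first-ranked bidder, Meridian, who pays the next bid down: $4.36/click.

Meridian; $4.36 per click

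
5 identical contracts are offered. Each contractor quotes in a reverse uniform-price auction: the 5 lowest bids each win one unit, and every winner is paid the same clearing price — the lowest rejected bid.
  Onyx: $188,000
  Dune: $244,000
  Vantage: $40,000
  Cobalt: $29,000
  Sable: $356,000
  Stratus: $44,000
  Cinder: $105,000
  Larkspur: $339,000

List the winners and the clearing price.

Cobalt, Vantage, Stratus, Cinder, Onyx; each is paid $244,000

Sorting: 29,000 (Cobalt), 40,000 (Vantage), 44,000 (Stratus), 105,000 (Cinder), 188,000 (Onyx), 244,000 (Dune), 339,000 (Larkspur), …
The 5 lowest are Cobalt, Vantage, Stratus, Cinder, Onyx.
Clearing price = lowest rejected bid = $244,000.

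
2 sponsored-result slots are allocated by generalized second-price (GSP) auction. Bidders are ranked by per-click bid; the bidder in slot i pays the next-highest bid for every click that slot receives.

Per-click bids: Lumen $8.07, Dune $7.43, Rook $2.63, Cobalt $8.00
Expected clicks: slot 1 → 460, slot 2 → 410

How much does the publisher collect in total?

Total revenue: $6726.30

Sorting advertisers: $8.07 (Lumen) > $8.00 (Cobalt) > $7.43 (Dune) > …
Slot 1: Lumen pays $8.00 × 460 = $3680.00
Slot 2: Cobalt pays $7.43 × 410 = $3046.30
Total = $6726.30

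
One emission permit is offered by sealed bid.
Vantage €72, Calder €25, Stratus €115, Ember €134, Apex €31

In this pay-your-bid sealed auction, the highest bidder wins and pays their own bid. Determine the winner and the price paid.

Bids in order: 134 (Ember) > 115 (Stratus) > 72 (Vantage) > 31 (Apex) > 25 (Calder)
First-price: Ember pays what they bid, €134.

Ember pays €134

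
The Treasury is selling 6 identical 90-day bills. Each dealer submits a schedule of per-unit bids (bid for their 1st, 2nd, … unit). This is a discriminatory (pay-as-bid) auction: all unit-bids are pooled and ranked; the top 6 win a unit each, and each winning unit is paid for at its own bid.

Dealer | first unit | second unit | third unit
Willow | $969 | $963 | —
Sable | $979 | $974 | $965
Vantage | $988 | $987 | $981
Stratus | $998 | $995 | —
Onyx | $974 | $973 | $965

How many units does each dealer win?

Merging the schedules and taking the best 6: 998 (Stratus-1), 995 (Stratus-2), 988 (Vantage-1), 987 (Vantage-2), 981 (Vantage-3), 979 (Sable-1)
Next rejected bid: $974 (not a price — pay-as-bid).
Allocation: Sable 1, Stratus 2, Vantage 3.

Sable 1, Stratus 2, Vantage 3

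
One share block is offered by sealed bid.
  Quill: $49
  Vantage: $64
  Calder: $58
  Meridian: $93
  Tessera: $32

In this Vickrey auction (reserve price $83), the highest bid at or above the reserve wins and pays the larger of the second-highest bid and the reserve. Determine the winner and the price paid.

Meridian pays $83

Sorting bids: 93 (Meridian) > 64 (Vantage) > 58 (Calder) > 49 (Quill) > 32 (Tessera)
Meridian has the top bid at or above the reserve ($93).
max(second-highest $64, reserve $83) = $83.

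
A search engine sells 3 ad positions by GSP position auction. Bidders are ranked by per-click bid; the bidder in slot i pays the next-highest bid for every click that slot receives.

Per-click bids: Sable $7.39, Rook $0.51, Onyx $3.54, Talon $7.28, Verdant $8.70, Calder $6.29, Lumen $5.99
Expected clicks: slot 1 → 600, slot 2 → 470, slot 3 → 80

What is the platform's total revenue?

Total revenue: $8358.80

Ranked by bid: $8.70 (Verdant) > $7.39 (Sable) > $7.28 (Talon) > $6.29 (Calder) > …
Slot 1: Verdant pays $7.39 × 600 = $4434.00
Slot 2: Sable pays $7.28 × 470 = $3421.60
Slot 3: Talon pays $6.29 × 80 = $503.20
Total = $8358.80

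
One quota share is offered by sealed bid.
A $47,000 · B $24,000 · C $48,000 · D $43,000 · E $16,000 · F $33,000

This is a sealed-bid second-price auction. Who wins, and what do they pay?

Sealed-bid second-price auction: the highest bidder wins and pays the second-highest bid.
Sorting bids: 48,000 (C) > 47,000 (A) > 43,000 (D) > 33,000 (F) > 24,000 (B) > 16,000 (E)
C is highest; pays the second-highest bid, $47,000.

C pays $47,000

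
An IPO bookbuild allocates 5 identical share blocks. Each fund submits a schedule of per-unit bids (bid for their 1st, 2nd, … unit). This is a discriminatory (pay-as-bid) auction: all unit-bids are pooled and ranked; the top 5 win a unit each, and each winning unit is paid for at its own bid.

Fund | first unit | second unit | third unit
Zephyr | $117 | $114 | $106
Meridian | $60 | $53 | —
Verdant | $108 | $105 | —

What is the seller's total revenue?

Total revenue: $550

Merging the schedules and taking the best 5: 117 (Zephyr-1), 114 (Zephyr-2), 108 (Verdant-1), 106 (Zephyr-3), 105 (Verdant-2)
Next rejected bid: $60 (not a price — pay-as-bid).
Each winning unit pays its own bid.
Revenue = 117 + 114 + 108 + 106 + 105 = $550.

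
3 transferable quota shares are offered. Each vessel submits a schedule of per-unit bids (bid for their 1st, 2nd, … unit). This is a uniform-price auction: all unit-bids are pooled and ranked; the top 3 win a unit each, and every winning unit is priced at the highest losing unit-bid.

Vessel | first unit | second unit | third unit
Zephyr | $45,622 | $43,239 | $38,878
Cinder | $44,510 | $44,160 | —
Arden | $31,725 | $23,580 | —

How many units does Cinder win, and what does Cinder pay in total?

Cinder: 2 units, pays $86,478

Pooled unit-bids ranked (top 3): 45,622 (Zephyr-1), 44,510 (Cinder-1), 44,160 (Cinder-2)
First bid not allocated: $43,239.
Cinder wins 2 unit(s) at $43,239 each.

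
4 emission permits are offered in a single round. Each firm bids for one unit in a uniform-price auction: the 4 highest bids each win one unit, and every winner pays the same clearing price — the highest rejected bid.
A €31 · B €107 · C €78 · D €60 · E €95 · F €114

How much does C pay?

Sorting: 114 (F), 107 (B), 95 (E), 78 (C), 60 (D), 31 (A)
The 4 highest are F, B, E, C.
Clearing price = highest rejected bid = €60.
C wins → pays €60.

C pays €60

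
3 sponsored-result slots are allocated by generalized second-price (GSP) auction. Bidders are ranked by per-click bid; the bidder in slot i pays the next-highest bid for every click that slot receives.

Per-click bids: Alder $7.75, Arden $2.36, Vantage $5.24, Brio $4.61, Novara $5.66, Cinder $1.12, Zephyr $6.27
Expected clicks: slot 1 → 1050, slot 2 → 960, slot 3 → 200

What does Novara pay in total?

Novara pays $1048.00

Ranked by bid: $7.75 (Alder) > $6.27 (Zephyr) > $5.66 (Novara) > $5.24 (Vantage) > …
Novara holds slot 3 → pays next bid $5.24 × 200 clicks = $1048.00.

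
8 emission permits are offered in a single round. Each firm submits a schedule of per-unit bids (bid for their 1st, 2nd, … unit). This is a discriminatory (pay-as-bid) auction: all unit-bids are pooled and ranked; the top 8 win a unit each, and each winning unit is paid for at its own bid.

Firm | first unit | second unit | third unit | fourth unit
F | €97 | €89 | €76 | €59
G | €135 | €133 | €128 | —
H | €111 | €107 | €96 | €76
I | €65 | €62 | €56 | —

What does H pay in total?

H pays €314

Merging the schedules and taking the best 8: 135 (G-1), 133 (G-2), 128 (G-3), 111 (H-1), 107 (H-2), 97 (F-1), 96 (H-3), 89 (F-2)
Next rejected bid: €76 (not a price — pay-as-bid).
H's winning unit-bids: 111 + 107 + 96 = €314.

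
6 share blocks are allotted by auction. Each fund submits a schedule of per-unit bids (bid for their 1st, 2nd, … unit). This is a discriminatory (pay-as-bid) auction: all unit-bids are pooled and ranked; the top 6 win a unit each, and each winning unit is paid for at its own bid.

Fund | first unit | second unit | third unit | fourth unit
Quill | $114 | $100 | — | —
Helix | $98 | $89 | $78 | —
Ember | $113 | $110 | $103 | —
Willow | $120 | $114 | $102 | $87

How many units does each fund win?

Ember 3, Quill 1, Willow 2

Pooled unit-bids ranked (top 6): 120 (Willow-1), 114 (Quill-1), 114 (Willow-2), 113 (Ember-1), 110 (Ember-2), 103 (Ember-3)
Next rejected bid: $102 (not a price — pay-as-bid).
Allocation: Ember 3, Quill 1, Willow 2.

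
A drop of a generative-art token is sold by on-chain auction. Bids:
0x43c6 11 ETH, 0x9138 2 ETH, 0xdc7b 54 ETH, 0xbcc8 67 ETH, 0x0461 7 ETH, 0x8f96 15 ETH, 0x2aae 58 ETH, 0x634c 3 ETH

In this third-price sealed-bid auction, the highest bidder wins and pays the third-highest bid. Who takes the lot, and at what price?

0xbcc8 pays 54 ETH

Third-price sealed-bid auction: the highest bidder wins and pays the third-highest bid.
Sorting bids: 67 (0xbcc8) > 58 (0x2aae) > 54 (0xdc7b) > 15 (0x8f96) > 11 (0x43c6) > 7 (0x0461) > …
0xbcc8 is highest; pays the third-highest bid, 54 ETH.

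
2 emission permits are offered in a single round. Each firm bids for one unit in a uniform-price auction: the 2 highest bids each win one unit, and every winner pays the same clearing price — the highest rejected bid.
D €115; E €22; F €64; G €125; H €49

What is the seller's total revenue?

Total revenue: €128

Ordering the bids: 125 (G), 115 (D), 64 (F), 49 (H), …
Top 2: G, D.
First losing bid is F's €64, which sets the uniform price.
Total revenue = 2 × €64 = €128.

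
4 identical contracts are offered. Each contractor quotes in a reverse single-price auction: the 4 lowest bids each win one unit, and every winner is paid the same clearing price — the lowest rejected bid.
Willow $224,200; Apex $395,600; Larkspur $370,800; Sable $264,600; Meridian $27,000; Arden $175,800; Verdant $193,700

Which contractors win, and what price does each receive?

Sorting: 27,000 (Meridian), 175,800 (Arden), 193,700 (Verdant), 224,200 (Willow), 264,600 (Sable), 370,800 (Larkspur), …
The 4 lowest are Meridian, Arden, Verdant, Willow.
Lowest unsuccessful bid: $264,600 → clearing price.

Meridian, Arden, Verdant, Willow; each is paid $264,600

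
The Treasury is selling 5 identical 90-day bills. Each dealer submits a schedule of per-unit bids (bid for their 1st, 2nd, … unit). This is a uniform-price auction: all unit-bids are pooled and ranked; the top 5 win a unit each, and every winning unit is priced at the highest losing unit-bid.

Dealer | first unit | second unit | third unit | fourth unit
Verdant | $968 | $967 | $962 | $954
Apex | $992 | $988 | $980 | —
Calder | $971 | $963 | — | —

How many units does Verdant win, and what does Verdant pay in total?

Verdant: 1 unit, pays $967

Pooled unit-bids ranked (top 5): 992 (Apex-1), 988 (Apex-2), 980 (Apex-3), 971 (Calder-1), 968 (Verdant-1)
The (k+1)-th unit-bid is $967.
Verdant wins 1 unit(s) at $967 each.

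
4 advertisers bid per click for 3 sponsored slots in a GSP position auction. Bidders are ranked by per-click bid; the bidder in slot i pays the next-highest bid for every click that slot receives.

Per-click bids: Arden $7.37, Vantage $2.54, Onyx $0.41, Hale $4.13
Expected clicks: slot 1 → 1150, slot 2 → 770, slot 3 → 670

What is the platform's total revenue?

Per-click bids in order: $7.37 (Arden) > $4.13 (Hale) > $2.54 (Vantage) > $0.41 (Onyx)
Slot 1: Arden pays $4.13 × 1150 = $4749.50
Slot 2: Hale pays $2.54 × 770 = $1955.80
Slot 3: Vantage pays $0.41 × 670 = $274.70
Total = $6980.00

Total revenue: $6980.00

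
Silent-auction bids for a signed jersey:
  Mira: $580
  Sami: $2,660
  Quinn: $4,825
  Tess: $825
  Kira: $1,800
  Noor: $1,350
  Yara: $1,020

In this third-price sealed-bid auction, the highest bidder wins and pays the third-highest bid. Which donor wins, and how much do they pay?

Bids ranked: 4,825 (Quinn) > 2,660 (Sami) > 1,800 (Kira) > 1,350 (Noor) > 1,020 (Yara) > 825 (Tess) > …
Quinn is highest; pays the third-highest bid, $1,800.

Quinn pays $1,800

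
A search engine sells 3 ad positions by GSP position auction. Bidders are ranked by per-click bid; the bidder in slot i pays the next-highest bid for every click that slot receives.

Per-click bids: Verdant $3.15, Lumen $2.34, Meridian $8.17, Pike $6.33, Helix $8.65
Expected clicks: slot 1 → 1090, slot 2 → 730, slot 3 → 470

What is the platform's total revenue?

Per-click bids in order: $8.65 (Helix) > $8.17 (Meridian) > $6.33 (Pike) > $3.15 (Verdant) > …
Slot 1: Helix pays $8.17 × 1090 = $8905.30
Slot 2: Meridian pays $6.33 × 730 = $4620.90
Slot 3: Pike pays $3.15 × 470 = $1480.50
Total = $15006.70

Total revenue: $15006.70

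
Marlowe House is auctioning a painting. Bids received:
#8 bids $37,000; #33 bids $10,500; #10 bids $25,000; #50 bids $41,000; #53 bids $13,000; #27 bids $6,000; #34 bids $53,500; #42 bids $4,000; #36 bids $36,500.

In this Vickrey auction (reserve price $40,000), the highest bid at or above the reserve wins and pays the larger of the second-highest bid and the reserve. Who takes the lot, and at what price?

Bids in order: 53,500 (#34) > 41,000 (#50) > 37,000 (#8) > 36,500 (#36) > 25,000 (#10) > 13,000 (#53) > …
#34 has the top bid at or above the reserve ($53,500).
max(second-highest $41,000, reserve $40,000) = $41,000; the reserve does not bind.

#34 pays $41,000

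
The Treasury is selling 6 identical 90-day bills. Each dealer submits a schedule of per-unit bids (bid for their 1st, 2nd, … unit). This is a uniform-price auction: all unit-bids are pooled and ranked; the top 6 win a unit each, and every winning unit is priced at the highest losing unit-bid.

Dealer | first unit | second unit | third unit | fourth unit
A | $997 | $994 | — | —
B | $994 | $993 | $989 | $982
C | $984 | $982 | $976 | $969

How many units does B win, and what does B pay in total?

Pooled unit-bids ranked (top 6): 997 (A-1), 994 (A-2), 994 (B-1), 993 (B-2), 989 (B-3), 984 (C-1)
The (k+1)-th unit-bid is $982.
B wins 3 unit(s) at $982 each.

B: 3 units, pays $2,946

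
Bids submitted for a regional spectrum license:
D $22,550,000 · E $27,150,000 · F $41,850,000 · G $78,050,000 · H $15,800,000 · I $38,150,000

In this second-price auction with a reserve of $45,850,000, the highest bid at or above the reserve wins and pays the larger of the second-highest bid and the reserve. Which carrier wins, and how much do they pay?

G pays $45,850,000

Rule: the highest bid at or above the reserve wins and pays the larger of the second-highest bid and the reserve.
Sorting bids: 78,050,000 (G) > 41,850,000 (F) > 38,150,000 (I) > 27,150,000 (E) > 22,550,000 (D) > 15,800,000 (H)
G has the top bid at or above the reserve ($78,050,000).
max(second-highest $41,850,000, reserve $45,850,000) = $45,850,000.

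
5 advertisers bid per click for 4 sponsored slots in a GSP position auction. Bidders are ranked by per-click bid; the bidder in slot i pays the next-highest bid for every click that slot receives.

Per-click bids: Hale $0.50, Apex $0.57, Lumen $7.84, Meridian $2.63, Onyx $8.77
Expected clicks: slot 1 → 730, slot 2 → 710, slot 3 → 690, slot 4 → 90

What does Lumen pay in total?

Sorting advertisers: $8.77 (Onyx) > $7.84 (Lumen) > $2.63 (Meridian) > $0.57 (Apex) > $0.50 (Hale)
Lumen holds slot 2 → pays next bid $2.63 × 710 clicks = $1867.30.

Lumen pays $1867.30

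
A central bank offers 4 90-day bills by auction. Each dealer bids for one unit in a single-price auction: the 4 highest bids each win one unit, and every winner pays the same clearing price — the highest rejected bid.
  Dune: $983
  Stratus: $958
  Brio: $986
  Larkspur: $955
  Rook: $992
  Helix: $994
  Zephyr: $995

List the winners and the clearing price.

Ordering the bids: 995 (Zephyr), 994 (Helix), 992 (Rook), 986 (Brio), 983 (Dune), 958 (Stratus), …
Winners (4 units): Zephyr, Helix, Rook, Brio.
Clearing price = highest rejected bid = $983.

Zephyr, Helix, Rook, Brio; each pays $983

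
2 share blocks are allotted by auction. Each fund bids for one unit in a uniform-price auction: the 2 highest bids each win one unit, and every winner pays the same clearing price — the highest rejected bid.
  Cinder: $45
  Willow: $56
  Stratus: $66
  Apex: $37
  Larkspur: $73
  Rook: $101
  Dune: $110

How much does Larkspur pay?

Larkspur pays $0

Bids ranked high→low: 110 (Dune), 101 (Rook), 73 (Larkspur), 66 (Stratus), …
Top 2: Dune, Rook.
Clearing price = highest rejected bid = $73.
Larkspur does not win → pays $0.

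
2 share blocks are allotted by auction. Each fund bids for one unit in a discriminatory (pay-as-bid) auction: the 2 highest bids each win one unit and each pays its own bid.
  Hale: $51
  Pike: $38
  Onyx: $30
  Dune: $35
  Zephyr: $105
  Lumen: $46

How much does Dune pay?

Dune pays $0

Ordering the bids: 105 (Zephyr), 51 (Hale), 46 (Lumen), 38 (Pike), …
Winners (2 units): Zephyr, Hale.
Dune does not win → $0.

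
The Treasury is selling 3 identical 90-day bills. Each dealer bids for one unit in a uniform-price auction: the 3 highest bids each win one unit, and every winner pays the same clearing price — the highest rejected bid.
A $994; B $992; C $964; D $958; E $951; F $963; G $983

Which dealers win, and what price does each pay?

Ordering the bids: 994 (A), 992 (B), 983 (G), 964 (C), 963 (F), …
Winners (3 units): A, B, G.
Highest unsuccessful bid: $964 → clearing price.

A, B, G; each pays $964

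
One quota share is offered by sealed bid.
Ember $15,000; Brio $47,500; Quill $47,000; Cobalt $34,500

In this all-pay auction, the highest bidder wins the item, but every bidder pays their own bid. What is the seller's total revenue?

Bids in order: 47,500 (Brio) > 47,000 (Quill) > 34,500 (Cobalt) > 15,000 (Ember)
Brio wins with the top bid; all bids are sunk regardless.
Every bidder forfeits their bid regardless of winning.
Revenue = 15,000 + 47,500 + 47,000 + 34,500 = $144,000.

Total revenue: $144,000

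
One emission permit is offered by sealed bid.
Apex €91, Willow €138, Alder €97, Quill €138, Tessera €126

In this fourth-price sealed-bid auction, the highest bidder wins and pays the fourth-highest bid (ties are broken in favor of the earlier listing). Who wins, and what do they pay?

Fourth-price sealed-bid auction: the highest bidder wins and pays the fourth-highest bid.
Bids ranked: 138 (Willow) > 138 (Quill) > 126 (Tessera) > 97 (Alder) > 91 (Apex)
Tie at €138 → Willow wins by tie-break.
Willow is highest; pays the fourth-highest bid, €97.

Willow pays €97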